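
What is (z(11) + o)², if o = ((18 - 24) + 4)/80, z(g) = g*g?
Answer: 23415921/1600 ≈ 14635.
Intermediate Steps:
z(g) = g²
o = -1/40 (o = (-6 + 4)*(1/80) = -2*1/80 = -1/40 ≈ -0.025000)
(z(11) + o)² = (11² - 1/40)² = (121 - 1/40)² = (4839/40)² = 23415921/1600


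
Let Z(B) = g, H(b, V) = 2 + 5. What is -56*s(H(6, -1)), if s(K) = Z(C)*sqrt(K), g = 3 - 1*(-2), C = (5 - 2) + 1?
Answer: -280*sqrt(7) ≈ -740.81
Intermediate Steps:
C = 4 (C = 3 + 1 = 4)
g = 5 (g = 3 + 2 = 5)
H(b, V) = 7
Z(B) = 5
s(K) = 5*sqrt(K)
-56*s(H(6, -1)) = -280*sqrt(7)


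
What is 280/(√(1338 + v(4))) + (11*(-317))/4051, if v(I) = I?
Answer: -3487/4051 + 140*√1342/671 ≈ 6.7825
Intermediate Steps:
280/(√(1338 + v(4))) + (11*(-317))/4051 = 280/(√(1338 + 4)) + (11*(-317))/4051 = 280/(√1342) - 3487*1/4051 = 280*(√1342/1342) - 3487/4051 = 140*√1342/671 - 3487/4051 = -3487/4051 + 140*√1342/671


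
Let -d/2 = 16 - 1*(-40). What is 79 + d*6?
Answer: -593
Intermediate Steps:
d = -112 (d = -2*(16 - 1*(-40)) = -2*(16 + 40) = -2*56 = -112)
79 + d*6 = 79 - 112*6 = 79 - 672 = -593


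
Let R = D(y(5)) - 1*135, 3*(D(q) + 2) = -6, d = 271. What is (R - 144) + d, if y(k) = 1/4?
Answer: -12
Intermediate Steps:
y(k) = ¼
D(q) = -4 (D(q) = -2 + (⅓)*(-6) = -2 - 2 = -4)
R = -139 (R = -4 - 1*135 = -4 - 135 = -139)
(R - 144) + d = (-139 - 144) + 271 = -283 + 271 = -12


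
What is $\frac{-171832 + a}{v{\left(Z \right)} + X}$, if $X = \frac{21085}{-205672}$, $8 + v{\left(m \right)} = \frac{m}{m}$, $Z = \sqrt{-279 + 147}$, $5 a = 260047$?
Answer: $\frac{123220768936}{7303945} \approx 16870.0$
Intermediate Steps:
$a = \frac{260047}{5}$ ($a = \frac{1}{5} \cdot 260047 = \frac{260047}{5} \approx 52009.0$)
$Z = 2 i \sqrt{33}$ ($Z = \sqrt{-132} = 2 i \sqrt{33} \approx 11.489 i$)
$v{\left(m \right)} = -7$ ($v{\left(m \right)} = -8 + \frac{m}{m} = -8 + 1 = -7$)
$X = - \frac{21085}{205672}$ ($X = 21085 \left(- \frac{1}{205672}\right) = - \frac{21085}{205672} \approx -0.10252$)
$\frac{-171832 + a}{v{\left(Z \right)} + X} = \frac{-171832 + \frac{260047}{5}}{-7 - \frac{21085}{205672}} = - \frac{599113}{5 \left(- \frac{1460789}{205672}\right)} = \left(- \frac{599113}{5}\right) \left(- \frac{205672}{1460789}\right) = \frac{123220768936}{7303945}$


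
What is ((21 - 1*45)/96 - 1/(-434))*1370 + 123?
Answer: -93893/434 ≈ -216.34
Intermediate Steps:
((21 - 1*45)/96 - 1/(-434))*1370 + 123 = ((21 - 45)*(1/96) - 1*(-1/434))*1370 + 123 = (-24*1/96 + 1/434)*1370 + 123 = (-¼ + 1/434)*1370 + 123 = -215/868*1370 + 123 = -147275/434 + 123 = -93893/434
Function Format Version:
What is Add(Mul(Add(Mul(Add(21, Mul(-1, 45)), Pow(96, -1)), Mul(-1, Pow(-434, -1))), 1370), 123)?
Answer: Rational(-93893, 434) ≈ -216.34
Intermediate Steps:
Add(Mul(Add(Mul(Add(21, Mul(-1, 45)), Pow(96, -1)), Mul(-1, Pow(-434, -1))), 1370), 123) = Add(Mul(Add(Mul(Add(21, -45), Rational(1, 96)), Mul(-1, Rational(-1, 434))), 1370), 123) = Add(Mul(Add(Mul(-24, Rational(1, 96)), Rational(1, 434)), 1370), 123) = Add(Mul(Add(Rational(-1, 4), Rational(1, 434)), 1370), 123) = Add(Mul(Rational(-215, 868), 1370), 123) = Add(Rational(-147275, 434), 123) = Rational(-93893, 434)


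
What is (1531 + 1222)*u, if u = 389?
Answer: 1070917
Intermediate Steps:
(1531 + 1222)*u = (1531 + 1222)*389 = 2753*389 = 1070917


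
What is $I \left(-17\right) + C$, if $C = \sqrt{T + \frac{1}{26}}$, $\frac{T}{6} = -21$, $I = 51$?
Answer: $-867 + \frac{5 i \sqrt{3406}}{26} \approx -867.0 + 11.223 i$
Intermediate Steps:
$T = -126$ ($T = 6 \left(-21\right) = -126$)
$C = \frac{5 i \sqrt{3406}}{26}$ ($C = \sqrt{-126 + \frac{1}{26}} = \sqrt{- \frac{3275}{26}} = \frac{5 i \sqrt{3406}}{26} \approx 11.223 i$)
$I \left(-17\right) + C = 51 \left(-17\right) + \frac{5 i \sqrt{3406}}{26} = -867 + \frac{5 i \sqrt{3406}}{26}$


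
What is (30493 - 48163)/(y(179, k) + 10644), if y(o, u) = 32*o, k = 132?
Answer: -8835/8186 ≈ -1.0793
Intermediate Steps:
(30493 - 48163)/(y(179, k) + 10644) = (30493 - 48163)/(32*179 + 10644) = -17670/(5728 + 10644) = -17670/16372 = -17670*1/16372 = -8835/8186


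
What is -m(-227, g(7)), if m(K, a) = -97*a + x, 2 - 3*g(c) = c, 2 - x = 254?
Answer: 271/3 ≈ 90.333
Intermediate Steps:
x = -252 (x = 2 - 1*254 = 2 - 254 = -252)
g(c) = ⅔ - c/3
m(K, a) = -252 - 97*a (m(K, a) = -97*a - 252 = -252 - 97*a)
-m(-227, g(7)) = -(-252 - 97*(⅔ - ⅓*7)) = -(-252 - 97*(⅔ - 7/3)) = -(-252 - 97*(-5/3)) = -(-252 + 485/3) = -1*(-271/3) = 271/3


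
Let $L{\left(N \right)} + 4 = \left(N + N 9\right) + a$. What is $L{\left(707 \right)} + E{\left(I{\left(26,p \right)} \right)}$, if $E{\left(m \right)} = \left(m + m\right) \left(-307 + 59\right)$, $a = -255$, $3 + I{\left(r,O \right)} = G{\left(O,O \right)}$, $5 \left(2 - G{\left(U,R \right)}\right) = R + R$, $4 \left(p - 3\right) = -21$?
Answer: $\frac{34303}{5} \approx 6860.6$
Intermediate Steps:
$p = - \frac{9}{4}$ ($p = 3 + \frac{1}{4} \left(-21\right) = 3 - \frac{21}{4} = - \frac{9}{4} \approx -2.25$)
$G{\left(U,R \right)} = 2 - \frac{2 R}{5}$ ($G{\left(U,R \right)} = 2 - \frac{R + R}{5} = 2 - \frac{2 R}{5}$)
$I{\left(r,O \right)} = -1 - \frac{2 O}{5}$ ($I{\left(r,O \right)} = -3 - \left(-2 + \frac{2 O}{5}\right) = -1 - \frac{2 O}{5}$)
$E{\left(m \right)} = - 496 m$ ($E{\left(m \right)} = 2 m \left(-248\right) = - 496 m$)
$L{\left(N \right)} = -259 + 10 N$ ($L{\left(N \right)} = -4 - \left(255 - N - N 9\right) = -4 + \left(\left(N + 9 N\right) - 255\right) = -4 + \left(10 N - 255\right) = -4 + \left(-255 + 10 N\right) = -259 + 10 N$)
$L{\left(707 \right)} + E{\left(I{\left(26,p \right)} \right)} = \left(-259 + 10 \cdot 707\right) - 496 \left(-1 - - \frac{9}{10}\right) = \left(-259 + 7070\right) - 496 \left(-1 + \frac{9}{10}\right) = 6811 - - \frac{248}{5} = 6811 + \frac{248}{5} = \frac{34303}{5}$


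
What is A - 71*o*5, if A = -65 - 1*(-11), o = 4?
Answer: -1474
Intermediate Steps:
A = -54 (A = -65 + 11 = -54)
A - 71*o*5 = -54 - 284*5 = -54 - 71*20 = -54 - 1420 = -1474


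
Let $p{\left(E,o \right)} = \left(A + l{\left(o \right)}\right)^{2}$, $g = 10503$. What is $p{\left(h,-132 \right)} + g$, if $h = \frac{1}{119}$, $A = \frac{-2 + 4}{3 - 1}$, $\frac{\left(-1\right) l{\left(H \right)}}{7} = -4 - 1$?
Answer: $11799$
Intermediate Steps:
$l{\left(H \right)} = 35$ ($l{\left(H \right)} = - 7 \left(-4 - 1\right) = \left(-7\right) \left(-5\right) = 35$)
$A = 1$ ($A = \frac{2}{2} = 2 \cdot \frac{1}{2} = 1$)
$h = \frac{1}{119} \approx 0.0084034$
$p{\left(E,o \right)} = 1296$ ($p{\left(E,o \right)} = \left(1 + 35\right)^{2} = 36^{2} = 1296$)
$p{\left(h,-132 \right)} + g = 1296 + 10503 = 11799$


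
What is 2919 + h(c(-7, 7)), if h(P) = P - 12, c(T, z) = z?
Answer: 2914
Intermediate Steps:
h(P) = -12 + P
2919 + h(c(-7, 7)) = 2919 + (-12 + 7) = 2919 - 5 = 2914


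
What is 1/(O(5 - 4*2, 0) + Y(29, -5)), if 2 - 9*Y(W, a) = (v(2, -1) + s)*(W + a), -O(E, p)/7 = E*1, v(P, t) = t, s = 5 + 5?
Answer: -9/25 ≈ -0.36000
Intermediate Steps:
s = 10
O(E, p) = -7*E
Y(W, a) = 2/9 - W - a (Y(W, a) = 2/9 - (-1 + 10)*(W + a)/9 = 2/9 - (W + a) = 2/9 - (9*W + 9*a)/9 = 2/9 + (-W - a) = 2/9 - W - a)
1/(O(5 - 4*2, 0) + Y(29, -5)) = 1/(-7*(5 - 4*2) + (2/9 - 1*29 - 1*(-5))) = 1/(-7*(5 - 8) + (2/9 - 29 + 5)) = 1/(-7*(-3) - 214/9) = 1/(21 - 214/9) = 1/(-25/9) = -9/25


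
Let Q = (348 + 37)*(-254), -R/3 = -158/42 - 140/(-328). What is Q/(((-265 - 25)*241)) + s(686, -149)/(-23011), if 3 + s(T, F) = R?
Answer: 129135999837/92312906546 ≈ 1.3989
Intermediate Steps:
R = 5743/574 (R = -3*(-158/42 - 140/(-328)) = -3*(-158*1/42 - 140*(-1/328)) = -3*(-79/21 + 35/82) = -3*(-5743/1722) = 5743/574 ≈ 10.005)
Q = -97790 (Q = 385*(-254) = -97790)
s(T, F) = 4021/574 (s(T, F) = -3 + 5743/574 = 4021/574)
Q/(((-265 - 25)*241)) + s(686, -149)/(-23011) = -97790*1/(241*(-265 - 25)) + (4021/574)/(-23011) = -97790/((-290*241)) + (4021/574)*(-1/23011) = -97790/(-69890) - 4021/13208314 = -97790*(-1/69890) - 4021/13208314 = 9779/6989 - 4021/13208314 = 129135999837/92312906546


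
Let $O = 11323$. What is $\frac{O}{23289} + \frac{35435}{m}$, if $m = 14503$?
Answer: $\frac{989463184}{337760367} \approx 2.9295$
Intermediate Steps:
$\frac{O}{23289} + \frac{35435}{m} = \frac{11323}{23289} + \frac{35435}{14503} = \frac{989463184}{337760367}$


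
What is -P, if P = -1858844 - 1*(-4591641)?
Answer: -2732797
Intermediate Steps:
P = 2732797 (P = -1858844 + 4591641 = 2732797)
-P = -1*2732797 = -2732797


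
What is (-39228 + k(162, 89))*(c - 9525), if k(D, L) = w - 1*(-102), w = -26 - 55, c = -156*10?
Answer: 434609595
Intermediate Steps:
c = -1560
w = -81
k(D, L) = 21 (k(D, L) = -81 - 1*(-102) = -81 + 102 = 21)
(-39228 + k(162, 89))*(c - 9525) = (-39228 + 21)*(-1560 - 9525) = -39207*(-11085) = 434609595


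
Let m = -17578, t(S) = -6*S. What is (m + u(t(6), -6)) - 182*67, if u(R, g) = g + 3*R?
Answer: -29886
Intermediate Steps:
(m + u(t(6), -6)) - 182*67 = (-17578 + (-6 + 3*(-6*6))) - 182*67 = (-17578 + (-6 + 3*(-36))) - 12194 = (-17578 + (-6 - 108)) - 12194 = (-17578 - 114) - 12194 = -17692 - 12194 = -29886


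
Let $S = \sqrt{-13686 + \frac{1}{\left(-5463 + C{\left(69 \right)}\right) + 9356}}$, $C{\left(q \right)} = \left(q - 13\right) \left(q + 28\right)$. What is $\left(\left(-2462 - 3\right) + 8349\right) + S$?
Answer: $5884 + \frac{i \sqrt{47602986977}}{1865} \approx 5884.0 + 116.99 i$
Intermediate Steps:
$C{\left(q \right)} = \left(-13 + q\right) \left(28 + q\right)$
$S = \frac{i \sqrt{47602986977}}{1865}$ ($S = \sqrt{-13686 + \frac{1}{\left(-5463 + \left(-364 + 69^{2} + 15 \cdot 69\right)\right) + 9356}} = \sqrt{-13686 + \frac{1}{\left(-5463 + \left(-364 + 4761 + 1035\right)\right) + 9356}} = \sqrt{-13686 + \frac{1}{\left(-5463 + 5432\right) + 9356}} = \sqrt{-13686 + \frac{1}{-31 + 9356}} = \sqrt{-13686 + \frac{1}{9325}} = \sqrt{- \frac{127621949}{9325}} = \frac{i \sqrt{47602986977}}{1865} \approx 116.99 i$)
$\left(\left(-2462 - 3\right) + 8349\right) + S = \left(\left(-2462 - 3\right) + 8349\right) + \frac{i \sqrt{47602986977}}{1865} = \left(-2465 + 8349\right) + \frac{i \sqrt{47602986977}}{1865} = 5884 + \frac{i \sqrt{47602986977}}{1865}$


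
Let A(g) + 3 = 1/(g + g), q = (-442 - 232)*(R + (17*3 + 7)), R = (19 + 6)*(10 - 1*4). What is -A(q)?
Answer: 841153/280384 ≈ 3.0000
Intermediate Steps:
R = 150 (R = 25*(10 - 4) = 25*6 = 150)
q = -140192 (q = (-442 - 232)*(150 + (17*3 + 7)) = -674*(150 + (51 + 7)) = -674*(150 + 58) = -674*208 = -140192)
A(g) = -3 + 1/(2*g) (A(g) = -3 + 1/(g + g) = -3 + 1/(2*g))
-A(q) = -(-3 + (1/2)/(-140192)) = -(-3 + (1/2)*(-1/140192)) = -(-3 - 1/280384) = -1*(-841153/280384) = 841153/280384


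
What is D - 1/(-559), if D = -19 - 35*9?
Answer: -186705/559 ≈ -334.00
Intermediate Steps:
D = -334 (D = -19 - 315 = -334)
D - 1/(-559) = -334 - 1/(-559) = -334 - 1*(-1/559) = -334 + 1/559 = -186705/559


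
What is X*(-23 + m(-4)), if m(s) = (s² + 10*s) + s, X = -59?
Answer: 3009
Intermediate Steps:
m(s) = s² + 11*s
X*(-23 + m(-4)) = -59*(-23 - 4*(11 - 4)) = -59*(-23 - 4*7) = -59*(-23 - 28) = -59*(-51) = 3009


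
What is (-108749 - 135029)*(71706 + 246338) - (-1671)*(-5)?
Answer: -77532138587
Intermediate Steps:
(-108749 - 135029)*(71706 + 246338) - (-1671)*(-5) = -243778*318044 - 1*8355 = -77532130232 - 8355 = -77532138587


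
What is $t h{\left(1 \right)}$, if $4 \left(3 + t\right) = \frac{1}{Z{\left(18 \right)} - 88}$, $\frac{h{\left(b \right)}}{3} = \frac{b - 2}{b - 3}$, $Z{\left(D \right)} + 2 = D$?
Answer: $- \frac{865}{192} \approx -4.5052$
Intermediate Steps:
$Z{\left(D \right)} = -2 + D$
$h{\left(b \right)} = \frac{3 \left(-2 + b\right)}{-3 + b}$ ($h{\left(b \right)} = 3 \frac{b - 2}{b - 3} = 3 \frac{-2 + b}{-3 + b} = \frac{3 \left(-2 + b\right)}{-3 + b}$)
$t = - \frac{865}{288}$ ($t = -3 + \frac{1}{4 \left(\left(-2 + 18\right) - 88\right)} = -3 + \frac{1}{4 \left(16 - 88\right)} = -3 + \frac{1}{4 \left(-72\right)} = -3 + \frac{1}{4} \left(- \frac{1}{72}\right) = -3 - \frac{1}{288} = - \frac{865}{288} \approx -3.0035$)
$t h{\left(1 \right)} = - \frac{865 \frac{3 \left(-2 + 1\right)}{-3 + 1}}{288} = - \frac{865 \cdot 3 \frac{1}{-2} \left(-1\right)}{288} = - \frac{865 \cdot 3 \left(- \frac{1}{2}\right) \left(-1\right)}{288} = \left(- \frac{865}{288}\right) \frac{3}{2} = - \frac{865}{192}$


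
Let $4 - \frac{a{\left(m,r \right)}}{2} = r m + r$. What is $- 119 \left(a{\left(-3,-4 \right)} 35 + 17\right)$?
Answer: $31297$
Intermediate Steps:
$a{\left(m,r \right)} = 8 - 2 r - 2 m r$ ($a{\left(m,r \right)} = 8 - 2 \left(r m + r\right) = 8 - 2 \left(m r + r\right) = 8 - 2 \left(r + m r\right) = 8 - \left(2 r + 2 m r\right) = 8 - 2 r - 2 m r$)
$- 119 \left(a{\left(-3,-4 \right)} 35 + 17\right) = - 119 \left(\left(8 - -8 - \left(-6\right) \left(-4\right)\right) 35 + 17\right) = - 119 \left(\left(8 + 8 - 24\right) 35 + 17\right) = - 119 \left(\left(-8\right) 35 + 17\right) = - 119 \left(-280 + 17\right) = \left(-119\right) \left(-263\right) = 31297$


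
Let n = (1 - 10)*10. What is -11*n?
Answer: 990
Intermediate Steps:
n = -90 (n = -9*10 = -90)
-11*n = -11*(-90) = 990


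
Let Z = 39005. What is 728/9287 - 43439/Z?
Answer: -375022353/362239435 ≈ -1.0353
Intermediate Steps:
728/9287 - 43439/Z = 728/9287 - 43439/39005 = -375022353/362239435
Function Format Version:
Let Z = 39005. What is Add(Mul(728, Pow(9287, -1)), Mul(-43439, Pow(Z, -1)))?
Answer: Rational(-375022353, 362239435) ≈ -1.0353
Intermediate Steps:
Add(Mul(728, Pow(9287, -1)), Mul(-43439, Pow(Z, -1))) = Add(Mul(728, Pow(9287, -1)), Mul(-43439, Pow(39005, -1))) = Add(Mul(728, Rational(1, 9287)), Mul(-43439, Rational(1, 39005))) = Add(Rational(728, 9287), Rational(-43439, 39005)) = Rational(-375022353, 362239435)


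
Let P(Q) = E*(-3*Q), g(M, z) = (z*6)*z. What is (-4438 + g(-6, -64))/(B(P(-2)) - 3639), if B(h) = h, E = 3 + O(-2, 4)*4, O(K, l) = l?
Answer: -20138/3525 ≈ -5.7129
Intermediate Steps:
g(M, z) = 6*z² (g(M, z) = (6*z)*z = 6*z²)
E = 19 (E = 3 + 4*4 = 3 + 16 = 19)
P(Q) = -57*Q (P(Q) = 19*(-3*Q) = -57*Q)
(-4438 + g(-6, -64))/(B(P(-2)) - 3639) = (-4438 + 6*(-64)²)/(-57*(-2) - 3639) = (-4438 + 6*4096)/(114 - 3639) = (-4438 + 24576)/(-3525) = 20138*(-1/3525) = -20138/3525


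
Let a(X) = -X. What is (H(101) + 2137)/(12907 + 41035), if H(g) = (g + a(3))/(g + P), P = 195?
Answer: 316325/7983416 ≈ 0.039623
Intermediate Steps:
H(g) = (-3 + g)/(195 + g) (H(g) = (g - 1*3)/(g + 195) = (g - 3)/(195 + g) = (-3 + g)/(195 + g))
(H(101) + 2137)/(12907 + 41035) = ((-3 + 101)/(195 + 101) + 2137)/(12907 + 41035) = (98/296 + 2137)/53942 = ((1/296)*98 + 2137)*(1/53942) = (49/148 + 2137)*(1/53942) = (316325/148)*(1/53942) = 316325/7983416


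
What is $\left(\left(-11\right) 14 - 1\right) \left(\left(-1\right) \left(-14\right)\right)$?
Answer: $-2170$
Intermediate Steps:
$\left(\left(-11\right) 14 - 1\right) \left(\left(-1\right) \left(-14\right)\right) = \left(-154 - 1\right) 14 = \left(-155\right) 14 = -2170$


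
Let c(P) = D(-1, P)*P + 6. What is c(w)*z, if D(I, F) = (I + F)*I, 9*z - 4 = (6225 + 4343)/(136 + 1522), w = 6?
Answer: -68800/2487 ≈ -27.664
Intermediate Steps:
z = 8600/7461 (z = 4/9 + ((6225 + 4343)/(136 + 1522))/9 = 4/9 + (10568/1658)/9 = 4/9 + (10568*(1/1658))/9 = 4/9 + (1/9)*(5284/829) = 4/9 + 5284/7461 = 8600/7461 ≈ 1.1527)
D(I, F) = I*(F + I) (D(I, F) = (F + I)*I = I*(F + I))
c(P) = 6 + P*(1 - P) (c(P) = (-(P - 1))*P + 6 = (-(-1 + P))*P + 6 = (1 - P)*P + 6 = P*(1 - P) + 6 = 6 + P*(1 - P))
c(w)*z = (6 - 1*6*(-1 + 6))*(8600/7461) = (6 - 1*6*5)*(8600/7461) = (6 - 30)*(8600/7461) = -24*8600/7461 = -68800/2487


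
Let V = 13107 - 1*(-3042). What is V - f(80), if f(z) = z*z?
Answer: 9749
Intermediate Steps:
V = 16149 (V = 13107 + 3042 = 16149)
f(z) = z**2
V - f(80) = 16149 - 1*80**2 = 16149 - 1*6400 = 16149 - 6400 = 9749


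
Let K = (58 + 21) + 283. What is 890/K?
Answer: 445/181 ≈ 2.4586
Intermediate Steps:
K = 362 (K = 79 + 283 = 362)
890/K = 890/362 = 890*(1/362) = 445/181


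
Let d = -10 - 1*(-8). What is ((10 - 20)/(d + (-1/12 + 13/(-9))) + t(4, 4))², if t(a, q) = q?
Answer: 753424/16129 ≈ 46.712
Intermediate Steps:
d = -2 (d = -10 + 8 = -2)
((10 - 20)/(d + (-1/12 + 13/(-9))) + t(4, 4))² = ((10 - 20)/(-2 + (-1/12 + 13/(-9))) + 4)² = (-10/(-2 + (-1*1/12 + 13*(-⅑))) + 4)² = (-10/(-2 + (-1/12 - 13/9)) + 4)² = (-10/(-2 - 55/36) + 4)² = (-10/(-127/36) + 4)² = (-10*(-36/127) + 4)² = (360/127 + 4)² = (868/127)² = 753424/16129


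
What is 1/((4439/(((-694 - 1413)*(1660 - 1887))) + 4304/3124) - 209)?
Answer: -373543709/77552529358 ≈ -0.0048167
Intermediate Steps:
1/((4439/(((-694 - 1413)*(1660 - 1887))) + 4304/3124) - 209) = 1/((4439/((-2107*(-227))) + 4304*(1/3124)) - 209) = 1/((4439/478289 + 1076/781) - 209) = 1/(518105823/373543709 - 209) = 1/(-77552529358/373543709) = -373543709/77552529358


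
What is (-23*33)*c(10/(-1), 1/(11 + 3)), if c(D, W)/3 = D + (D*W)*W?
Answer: 2242845/98 ≈ 22886.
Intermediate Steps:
c(D, W) = 3*D + 3*D*W² (c(D, W) = 3*(D + (D*W)*W) = 3*(D + D*W²) = 3*D + 3*D*W²)
(-23*33)*c(10/(-1), 1/(11 + 3)) = (-23*33)*(3*(10/(-1))*(1 + (1/(11 + 3))²)) = -2277*10*(-1)*(1 + (1/14)²) = -2277*(-10)*(1 + (1/14)²) = -2277*(-10)*(1 + 1/196) = -2277*(-10)*197/196 = -759*(-2955/98) = 2242845/98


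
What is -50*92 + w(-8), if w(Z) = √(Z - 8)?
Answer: -4600 + 4*I ≈ -4600.0 + 4.0*I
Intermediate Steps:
w(Z) = √(-8 + Z)
-50*92 + w(-8) = -50*92 + √(-8 - 8) = -4600 + √(-16) = -4600 + 4*I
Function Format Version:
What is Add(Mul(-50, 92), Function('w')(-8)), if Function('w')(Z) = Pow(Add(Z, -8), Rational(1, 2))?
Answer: Add(-4600, Mul(4, I)) ≈ Add(-4600.0, Mul(4.0000, I))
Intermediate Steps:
Function('w')(Z) = Pow(Add(-8, Z), Rational(1, 2))
Add(Mul(-50, 92), Function('w')(-8)) = Add(Mul(-50, 92), Pow(Add(-8, -8), Rational(1, 2))) = Add(-4600, Pow(-16, Rational(1, 2))) = Add(-4600, Mul(4, I))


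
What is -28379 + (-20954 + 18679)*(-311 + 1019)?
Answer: -1639079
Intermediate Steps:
-28379 + (-20954 + 18679)*(-311 + 1019) = -28379 - 2275*708 = -28379 - 1610700 = -1639079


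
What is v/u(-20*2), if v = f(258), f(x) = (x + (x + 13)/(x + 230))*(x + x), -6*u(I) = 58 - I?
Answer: -996525/122 ≈ -8168.2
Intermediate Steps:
u(I) = -29/3 + I/6 (u(I) = -(58 - I)/6 = -29/3 + I/6)
f(x) = 2*x*(x + (13 + x)/(230 + x)) (f(x) = (x + (13 + x)/(230 + x))*(2*x) = 2*x*(x + (13 + x)/(230 + x)))
v = 16276575/122 (v = 2*258*(13 + 258**2 + 231*258)/(230 + 258) = 2*258*(13 + 66564 + 59598)/488 = 2*258*(1/488)*126175 = 16276575/122 ≈ 1.3341e+5)
v/u(-20*2) = 16276575/(122*(-29/3 + (-20*2)/6)) = 16276575/(122*(-29/3 + (1/6)*(-40))) = 16276575/(122*(-29/3 - 20/3)) = 16276575/(122*(-49/3)) = (16276575/122)*(-3/49) = -996525/122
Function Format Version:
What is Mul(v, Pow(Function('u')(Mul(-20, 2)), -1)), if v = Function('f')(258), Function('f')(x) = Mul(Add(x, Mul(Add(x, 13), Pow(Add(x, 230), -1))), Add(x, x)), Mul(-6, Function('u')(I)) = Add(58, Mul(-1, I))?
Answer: Rational(-996525, 122) ≈ -8168.2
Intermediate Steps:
Function('u')(I) = Add(Rational(-29, 3), Mul(Rational(1, 6), I)) (Function('u')(I) = Mul(Rational(-1, 6), Add(58, Mul(-1, I))) = Add(Rational(-29, 3), Mul(Rational(1, 6), I)))
Function('f')(x) = Mul(2, x, Add(x, Mul(Pow(Add(230, x), -1), Add(13, x)))) (Function('f')(x) = Mul(Add(x, Mul(Add(13, x), Pow(Add(230, x), -1))), Mul(2, x)) = Mul(Add(x, Mul(Pow(Add(230, x), -1), Add(13, x))), Mul(2, x)) = Mul(2, x, Add(x, Mul(Pow(Add(230, x), -1), Add(13, x)))))
v = Rational(16276575, 122) (v = Mul(2, 258, Pow(Add(230, 258), -1), Add(13, Pow(258, 2), Mul(231, 258))) = Mul(2, 258, Pow(488, -1), Add(13, 66564, 59598)) = Mul(2, 258, Rational(1, 488), 126175) = Rational(16276575, 122) ≈ 1.3341e+5)
Mul(v, Pow(Function('u')(Mul(-20, 2)), -1)) = Mul(Rational(16276575, 122), Pow(Add(Rational(-29, 3), Mul(Rational(1, 6), Mul(-20, 2))), -1)) = Mul(Rational(16276575, 122), Pow(Add(Rational(-29, 3), Mul(Rational(1, 6), -40)), -1)) = Mul(Rational(16276575, 122), Pow(Add(Rational(-29, 3), Rational(-20, 3)), -1)) = Mul(Rational(16276575, 122), Pow(Rational(-49, 3), -1)) = Mul(Rational(16276575, 122), Rational(-3, 49)) = Rational(-996525, 122)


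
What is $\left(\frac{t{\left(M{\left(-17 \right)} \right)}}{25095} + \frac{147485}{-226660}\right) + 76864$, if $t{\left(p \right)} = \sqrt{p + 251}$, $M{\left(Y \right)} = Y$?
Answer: $\frac{3484369351}{45332} + \frac{\sqrt{26}}{8365} \approx 76863.0$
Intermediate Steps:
$t{\left(p \right)} = \sqrt{251 + p}$
$\left(\frac{t{\left(M{\left(-17 \right)} \right)}}{25095} + \frac{147485}{-226660}\right) + 76864 = \left(\frac{\sqrt{251 - 17}}{25095} + \frac{147485}{-226660}\right) + 76864 = \left(\sqrt{234} \cdot \frac{1}{25095} + 147485 \left(- \frac{1}{226660}\right)\right) + 76864 = \left(3 \sqrt{26} \cdot \frac{1}{25095} - \frac{29497}{45332}\right) + 76864 = \left(\frac{\sqrt{26}}{8365} - \frac{29497}{45332}\right) + 76864 = \left(- \frac{29497}{45332} + \frac{\sqrt{26}}{8365}\right) + 76864 = \frac{3484369351}{45332} + \frac{\sqrt{26}}{8365}$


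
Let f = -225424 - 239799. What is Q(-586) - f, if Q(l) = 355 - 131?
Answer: 465447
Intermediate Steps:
f = -465223
Q(l) = 224
Q(-586) - f = 224 - 1*(-465223) = 224 + 465223 = 465447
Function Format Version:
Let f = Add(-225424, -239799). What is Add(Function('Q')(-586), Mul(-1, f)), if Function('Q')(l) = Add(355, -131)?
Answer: 465447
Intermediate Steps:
f = -465223
Function('Q')(l) = 224
Add(Function('Q')(-586), Mul(-1, f)) = Add(224, Mul(-1, -465223)) = Add(224, 465223) = 465447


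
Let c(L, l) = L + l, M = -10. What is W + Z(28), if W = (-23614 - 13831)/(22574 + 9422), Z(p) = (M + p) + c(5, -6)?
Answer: 506487/31996 ≈ 15.830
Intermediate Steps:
Z(p) = -11 + p (Z(p) = (-10 + p) + (5 - 6) = (-10 + p) - 1 = -11 + p)
W = -37445/31996 ≈ -1.1703
W + Z(28) = -37445/31996 + (-11 + 28) = -37445/31996 + 17 = 506487/31996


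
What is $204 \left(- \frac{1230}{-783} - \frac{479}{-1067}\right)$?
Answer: $\frac{38249252}{92829} \approx 412.04$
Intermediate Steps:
$204 \left(- \frac{1230}{-783} - \frac{479}{-1067}\right) = 204 \left(\left(-1230\right) \left(- \frac{1}{783}\right) - - \frac{479}{1067}\right) = 204 \left(\frac{410}{261} + \frac{479}{1067}\right) = 204 \cdot \frac{562489}{278487} = \frac{38249252}{92829}$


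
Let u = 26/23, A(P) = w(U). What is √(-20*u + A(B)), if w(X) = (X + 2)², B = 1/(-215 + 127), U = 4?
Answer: 2*√1771/23 ≈ 3.6594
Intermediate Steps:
B = -1/88 (B = 1/(-88) = -1/88 ≈ -0.011364)
w(X) = (2 + X)²
A(P) = 36 (A(P) = (2 + 4)² = 6² = 36)
u = 26/23 (u = 26*(1/23) = 26/23 ≈ 1.1304)
√(-20*u + A(B)) = √(-20*26/23 + 36) = √(-520/23 + 36) = √(308/23) = 2*√1771/23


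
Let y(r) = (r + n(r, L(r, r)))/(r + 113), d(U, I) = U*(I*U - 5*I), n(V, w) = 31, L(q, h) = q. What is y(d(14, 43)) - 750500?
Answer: -4151010051/5531 ≈ -7.5050e+5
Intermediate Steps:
d(U, I) = U*(-5*I + I*U)
y(r) = (31 + r)/(113 + r) (y(r) = (r + 31)/(r + 113) = (31 + r)/(113 + r))
y(d(14, 43)) - 750500 = (31 + 43*14*(-5 + 14))/(113 + 43*14*(-5 + 14)) - 750500 = (31 + 43*14*9)/(113 + 43*14*9) - 750500 = (31 + 5418)/(113 + 5418) - 750500 = 5449/5531 - 750500 = -4151010051/5531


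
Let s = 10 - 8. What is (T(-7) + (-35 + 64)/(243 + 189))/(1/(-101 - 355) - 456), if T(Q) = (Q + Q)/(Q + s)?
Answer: -117667/18714330 ≈ -0.0062875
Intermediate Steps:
s = 2
T(Q) = 2*Q/(2 + Q) (T(Q) = (Q + Q)/(Q + 2) = (2*Q)/(2 + Q) = 2*Q/(2 + Q))
(T(-7) + (-35 + 64)/(243 + 189))/(1/(-101 - 355) - 456) = (2*(-7)/(2 - 7) + (-35 + 64)/(243 + 189))/(1/(-101 - 355) - 456) = (2*(-7)/(-5) + 29/432)/(1/(-456) - 456) = (2*(-7)*(-⅕) + 29*(1/432))/(-1/456 - 456) = (14/5 + 29/432)/(-207937/456) = (6193/2160)*(-456/207937) = -117667/18714330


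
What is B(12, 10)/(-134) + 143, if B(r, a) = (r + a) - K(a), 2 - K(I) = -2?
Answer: 9572/67 ≈ 142.87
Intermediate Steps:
K(I) = 4 (K(I) = 2 - 1*(-2) = 2 + 2 = 4)
B(r, a) = -4 + a + r (B(r, a) = (r + a) - 1*4 = (a + r) - 4 = -4 + a + r)
B(12, 10)/(-134) + 143 = (-4 + 10 + 12)/(-134) + 143 = 18*(-1/134) + 143 = -9/67 + 143 = 9572/67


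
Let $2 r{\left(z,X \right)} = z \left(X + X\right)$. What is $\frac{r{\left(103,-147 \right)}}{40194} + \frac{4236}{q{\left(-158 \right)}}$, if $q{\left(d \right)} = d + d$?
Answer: $- \frac{2083885}{151206} \approx -13.782$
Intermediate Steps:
$r{\left(z,X \right)} = X z$ ($r{\left(z,X \right)} = \frac{z \left(X + X\right)}{2} = \frac{z 2 X}{2} = \frac{2 X z}{2} = X z$)
$q{\left(d \right)} = 2 d$
$\frac{r{\left(103,-147 \right)}}{40194} + \frac{4236}{q{\left(-158 \right)}} = \frac{\left(-147\right) 103}{40194} + \frac{4236}{2 \left(-158\right)} = \left(-15141\right) \frac{1}{40194} + \frac{4236}{-316} = - \frac{721}{1914} + 4236 \left(- \frac{1}{316}\right) = - \frac{721}{1914} - \frac{1059}{79} = - \frac{2083885}{151206}$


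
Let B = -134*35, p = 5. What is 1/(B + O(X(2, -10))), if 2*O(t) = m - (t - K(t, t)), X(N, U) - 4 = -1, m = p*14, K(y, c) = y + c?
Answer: -2/9307 ≈ -0.00021489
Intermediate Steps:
B = -4690
K(y, c) = c + y
m = 70 (m = 5*14 = 70)
X(N, U) = 3 (X(N, U) = 4 - 1 = 3)
O(t) = 35 + t/2 (O(t) = (70 - (t - (t + t)))/2 = (70 - (t - 2*t))/2 = (70 - (-1)*t)/2 = (70 + t)/2 = 35 + t/2)
1/(B + O(X(2, -10))) = 1/(-4690 + (35 + (1/2)*3)) = 1/(-4690 + (35 + 3/2)) = 1/(-4690 + 73/2) = 1/(-9307/2) = -2/9307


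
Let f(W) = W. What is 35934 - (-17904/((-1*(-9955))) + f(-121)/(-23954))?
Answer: 8569323691241/238462070 ≈ 35936.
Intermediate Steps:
35934 - (-17904/((-1*(-9955))) + f(-121)/(-23954)) = 35934 - (-17904/((-1*(-9955))) - 121/(-23954)) = 35934 - (-17904/9955 - 121*(-1/23954)) = 35934 - (-17904*1/9955 + 121/23954) = 35934 - (-17904/9955 + 121/23954) = 35934 - 1*(-427667861/238462070) = 35934 + 427667861/238462070 = 8569323691241/238462070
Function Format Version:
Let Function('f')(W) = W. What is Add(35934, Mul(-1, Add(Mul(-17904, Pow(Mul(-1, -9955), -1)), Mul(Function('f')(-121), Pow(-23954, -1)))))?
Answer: Rational(8569323691241, 238462070) ≈ 35936.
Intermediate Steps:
Add(35934, Mul(-1, Add(Mul(-17904, Pow(Mul(-1, -9955), -1)), Mul(Function('f')(-121), Pow(-23954, -1))))) = Add(35934, Mul(-1, Add(Mul(-17904, Pow(Mul(-1, -9955), -1)), Mul(-121, Pow(-23954, -1))))) = Add(35934, Mul(-1, Add(Mul(-17904, Pow(9955, -1)), Mul(-121, Rational(-1, 23954))))) = Add(35934, Mul(-1, Add(Mul(-17904, Rational(1, 9955)), Rational(121, 23954)))) = Add(35934, Mul(-1, Add(Rational(-17904, 9955), Rational(121, 23954)))) = Add(35934, Mul(-1, Rational(-427667861, 238462070))) = Add(35934, Rational(427667861, 238462070)) = Rational(8569323691241, 238462070)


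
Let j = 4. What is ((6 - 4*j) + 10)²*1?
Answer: 0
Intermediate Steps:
((6 - 4*j) + 10)²*1 = ((6 - 4*4) + 10)²*1 = ((6 - 16) + 10)²*1 = (-10 + 10)²*1 = 0²*1 = 0*1 = 0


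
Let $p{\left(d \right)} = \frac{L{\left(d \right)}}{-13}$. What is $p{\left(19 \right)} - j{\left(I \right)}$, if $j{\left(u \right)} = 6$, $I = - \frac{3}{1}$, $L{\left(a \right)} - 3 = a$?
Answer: $- \frac{100}{13} \approx -7.6923$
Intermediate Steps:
$L{\left(a \right)} = 3 + a$
$I = -3$ ($I = \left(-3\right) 1 = -3$)
$p{\left(d \right)} = - \frac{3}{13} - \frac{d}{13}$ ($p{\left(d \right)} = \frac{3 + d}{-13} = \left(3 + d\right) \left(- \frac{1}{13}\right) = - \frac{3}{13} - \frac{d}{13}$)
$p{\left(19 \right)} - j{\left(I \right)} = \left(- \frac{3}{13} - \frac{19}{13}\right) - 6 = - \frac{22}{13} - 6 = - \frac{100}{13}$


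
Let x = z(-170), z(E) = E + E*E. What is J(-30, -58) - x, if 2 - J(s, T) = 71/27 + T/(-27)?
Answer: -258595/9 ≈ -28733.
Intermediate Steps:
J(s, T) = -17/27 + T/27 (J(s, T) = 2 - (71/27 + T/(-27)) = 2 - (71*(1/27) + T*(-1/27)) = 2 - (71/27 - T/27) = 2 + (-71/27 + T/27) = -17/27 + T/27)
z(E) = E + E**2
x = 28730 (x = -170*(1 - 170) = -170*(-169) = 28730)
J(-30, -58) - x = (-17/27 + (1/27)*(-58)) - 1*28730 = (-17/27 - 58/27) - 28730 = -25/9 - 28730 = -258595/9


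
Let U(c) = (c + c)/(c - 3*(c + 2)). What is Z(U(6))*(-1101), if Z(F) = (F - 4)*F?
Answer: -10276/3 ≈ -3425.3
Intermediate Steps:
U(c) = 2*c/(-6 - 2*c) (U(c) = (2*c)/(c - 3*(2 + c)) = (2*c)/(c + (-6 - 3*c)) = (2*c)/(-6 - 2*c) = 2*c/(-6 - 2*c))
Z(F) = F*(-4 + F) (Z(F) = (-4 + F)*F = F*(-4 + F))
Z(U(6))*(-1101) = ((-1*6/(3 + 6))*(-4 - 1*6/(3 + 6)))*(-1101) = ((-1*6/9)*(-4 - 1*6/9))*(-1101) = ((-1*6*1/9)*(-4 - 1*6*1/9))*(-1101) = -2*(-4 - 2/3)/3*(-1101) = -2/3*(-14/3)*(-1101) = (28/9)*(-1101) = -10276/3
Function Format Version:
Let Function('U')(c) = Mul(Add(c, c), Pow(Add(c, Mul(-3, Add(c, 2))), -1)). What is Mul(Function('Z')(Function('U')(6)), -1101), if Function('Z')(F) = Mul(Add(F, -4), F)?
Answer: Rational(-10276, 3) ≈ -3425.3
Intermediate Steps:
Function('U')(c) = Mul(2, c, Pow(Add(-6, Mul(-2, c)), -1)) (Function('U')(c) = Mul(Mul(2, c), Pow(Add(c, Mul(-3, Add(2, c))), -1)) = Mul(Mul(2, c), Pow(Add(c, Add(-6, Mul(-3, c))), -1)) = Mul(Mul(2, c), Pow(Add(-6, Mul(-2, c)), -1)) = Mul(2, c, Pow(Add(-6, Mul(-2, c)), -1)))
Function('Z')(F) = Mul(F, Add(-4, F)) (Function('Z')(F) = Mul(Add(-4, F), F) = Mul(F, Add(-4, F)))
Mul(Function('Z')(Function('U')(6)), -1101) = Mul(Mul(Mul(-1, 6, Pow(Add(3, 6), -1)), Add(-4, Mul(-1, 6, Pow(Add(3, 6), -1)))), -1101) = Mul(Mul(Mul(-1, 6, Pow(9, -1)), Add(-4, Mul(-1, 6, Pow(9, -1)))), -1101) = Mul(Mul(Mul(-1, 6, Rational(1, 9)), Add(-4, Mul(-1, 6, Rational(1, 9)))), -1101) = Mul(Mul(Rational(-2, 3), Add(-4, Rational(-2, 3))), -1101) = Mul(Mul(Rational(-2, 3), Rational(-14, 3)), -1101) = Mul(Rational(28, 9), -1101) = Rational(-10276, 3)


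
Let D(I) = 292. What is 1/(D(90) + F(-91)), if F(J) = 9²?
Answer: 1/373 ≈ 0.0026810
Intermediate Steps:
F(J) = 81
1/(D(90) + F(-91)) = 1/(292 + 81) = 1/373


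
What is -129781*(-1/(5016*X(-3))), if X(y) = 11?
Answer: 129781/55176 ≈ 2.3521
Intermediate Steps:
-129781*(-1/(5016*X(-3))) = -129781/((11*(-88))*57) = -129781/((-968*57)) = -129781/(-55176) = -129781*(-1/55176) = 129781/55176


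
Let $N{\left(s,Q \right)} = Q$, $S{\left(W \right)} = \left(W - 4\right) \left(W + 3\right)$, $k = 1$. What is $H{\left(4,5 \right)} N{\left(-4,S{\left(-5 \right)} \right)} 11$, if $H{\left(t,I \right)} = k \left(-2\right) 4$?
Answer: $-1584$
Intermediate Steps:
$S{\left(W \right)} = \left(-4 + W\right) \left(3 + W\right)$
$H{\left(t,I \right)} = -8$ ($H{\left(t,I \right)} = 1 \left(-2\right) 4 = \left(-2\right) 4 = -8$)
$H{\left(4,5 \right)} N{\left(-4,S{\left(-5 \right)} \right)} 11 = - 8 \left(-12 + \left(-5\right)^{2} - -5\right) 11 = - 8 \left(-12 + 25 + 5\right) 11 = \left(-8\right) 18 \cdot 11 = \left(-144\right) 11 = -1584$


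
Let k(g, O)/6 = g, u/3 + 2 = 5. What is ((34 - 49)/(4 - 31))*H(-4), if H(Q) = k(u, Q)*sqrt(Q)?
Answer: 60*I ≈ 60.0*I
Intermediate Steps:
u = 9 (u = -6 + 3*5 = -6 + 15 = 9)
k(g, O) = 6*g
H(Q) = 54*sqrt(Q) (H(Q) = (6*9)*sqrt(Q) = 54*sqrt(Q))
((34 - 49)/(4 - 31))*H(-4) = ((34 - 49)/(4 - 31))*(54*sqrt(-4)) = (-15/(-27))*(54*(2*I)) = (-15*(-1/27))*(108*I) = 5*(108*I)/9 = 60*I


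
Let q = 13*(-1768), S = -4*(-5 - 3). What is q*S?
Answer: -735488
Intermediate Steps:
S = 32 (S = -4*(-8) = 32)
q = -22984
q*S = -22984*32 = -735488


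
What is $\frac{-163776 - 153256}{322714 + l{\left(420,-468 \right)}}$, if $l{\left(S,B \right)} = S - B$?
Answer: $- \frac{158516}{161801} \approx -0.9797$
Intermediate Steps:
$\frac{-163776 - 153256}{322714 + l{\left(420,-468 \right)}} = \frac{-163776 - 153256}{322714 + \left(420 - -468\right)} = - \frac{317032}{322714 + \left(420 + 468\right)} = - \frac{317032}{322714 + 888} = - \frac{317032}{323602} = \left(-317032\right) \frac{1}{323602} = - \frac{158516}{161801}$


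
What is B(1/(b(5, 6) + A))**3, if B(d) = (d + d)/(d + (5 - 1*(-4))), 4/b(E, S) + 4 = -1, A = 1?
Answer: 125/343 ≈ 0.36443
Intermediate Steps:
b(E, S) = -4/5 (b(E, S) = 4/(-4 - 1) = 4/(-5) = 4*(-1/5) = -4/5)
B(d) = 2*d/(9 + d) (B(d) = (2*d)/(d + (5 + 4)) = (2*d)/(d + 9) = (2*d)/(9 + d) = 2*d/(9 + d))
B(1/(b(5, 6) + A))**3 = (2/((-4/5 + 1)*(9 + 1/(-4/5 + 1))))**3 = (2/((1/5)*(9 + 1/(1/5))))**3 = (2*5/(9 + 5))**3 = (2*5/14)**3 = (2*5*(1/14))**3 = (5/7)**3 = 125/343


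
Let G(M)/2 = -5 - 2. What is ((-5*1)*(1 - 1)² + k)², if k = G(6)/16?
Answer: 49/64 ≈ 0.76563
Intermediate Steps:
G(M) = -14 (G(M) = 2*(-5 - 2) = 2*(-7) = -14)
k = -7/8 (k = -14/16 = -14*1/16 = -7/8 ≈ -0.87500)
((-5*1)*(1 - 1)² + k)² = ((-5*1)*(1 - 1)² - 7/8)² = (-5*0² - 7/8)² = (-5*0 - 7/8)² = (0 - 7/8)² = (-7/8)² = 49/64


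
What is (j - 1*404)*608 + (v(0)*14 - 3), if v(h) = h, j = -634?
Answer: -631107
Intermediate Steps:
(j - 1*404)*608 + (v(0)*14 - 3) = (-634 - 1*404)*608 + (0*14 - 3) = (-634 - 404)*608 + (0 - 3) = -1038*608 - 3 = -631104 - 3 = -631107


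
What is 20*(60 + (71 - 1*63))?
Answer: 1360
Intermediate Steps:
20*(60 + (71 - 1*63)) = 20*(60 + (71 - 63)) = 20*(60 + 8) = 20*68 = 1360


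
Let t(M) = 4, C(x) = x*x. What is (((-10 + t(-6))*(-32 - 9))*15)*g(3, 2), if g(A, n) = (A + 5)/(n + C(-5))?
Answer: 3280/3 ≈ 1093.3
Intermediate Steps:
C(x) = x²
g(A, n) = (5 + A)/(25 + n) (g(A, n) = (A + 5)/(n + (-5)²) = (5 + A)/(n + 25) = (5 + A)/(25 + n))
(((-10 + t(-6))*(-32 - 9))*15)*g(3, 2) = (((-10 + 4)*(-32 - 9))*15)*((5 + 3)/(25 + 2)) = (-6*(-41)*15)*(8/27) = (246*15)*((1/27)*8) = 3690*(8/27) = 3280/3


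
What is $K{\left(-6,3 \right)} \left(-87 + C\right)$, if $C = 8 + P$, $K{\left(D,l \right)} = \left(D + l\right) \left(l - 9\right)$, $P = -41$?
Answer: $-2160$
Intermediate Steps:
$K{\left(D,l \right)} = \left(-9 + l\right) \left(D + l\right)$ ($K{\left(D,l \right)} = \left(D + l\right) \left(-9 + l\right) = \left(-9 + l\right) \left(D + l\right)$)
$C = -33$ ($C = 8 - 41 = -33$)
$K{\left(-6,3 \right)} \left(-87 + C\right) = \left(3^{2} - -54 - 27 - 18\right) \left(-87 - 33\right) = \left(9 + 54 - 27 - 18\right) \left(-120\right) = 18 \left(-120\right) = -2160$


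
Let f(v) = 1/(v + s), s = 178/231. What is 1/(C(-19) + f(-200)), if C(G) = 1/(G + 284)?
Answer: -12195830/15193 ≈ -802.73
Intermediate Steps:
s = 178/231 (s = 178*(1/231) = 178/231 ≈ 0.77056)
C(G) = 1/(284 + G)
f(v) = 1/(178/231 + v) (f(v) = 1/(v + 178/231) = 1/(178/231 + v))
1/(C(-19) + f(-200)) = 1/(1/(284 - 19) + 231/(178 + 231*(-200))) = 1/(1/265 + 231/(178 - 46200)) = 1/(1/265 + 231/(-46022)) = 1/(1/265 + 231*(-1/46022)) = 1/(1/265 - 231/46022) = 1/(-15193/12195830) = -12195830/15193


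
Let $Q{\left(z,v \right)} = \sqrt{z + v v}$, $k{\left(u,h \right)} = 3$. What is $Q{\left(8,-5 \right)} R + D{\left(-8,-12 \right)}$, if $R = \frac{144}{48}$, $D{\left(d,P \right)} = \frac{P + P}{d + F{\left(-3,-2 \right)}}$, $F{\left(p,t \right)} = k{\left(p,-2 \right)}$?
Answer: $\frac{24}{5} + 3 \sqrt{33} \approx 22.034$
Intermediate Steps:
$F{\left(p,t \right)} = 3$
$Q{\left(z,v \right)} = \sqrt{z + v^{2}}$
$D{\left(d,P \right)} = \frac{2 P}{3 + d}$ ($D{\left(d,P \right)} = \frac{P + P}{d + 3} = \frac{2 P}{3 + d}$)
$R = 3$ ($R = 144 \cdot \frac{1}{48} = 3$)
$Q{\left(8,-5 \right)} R + D{\left(-8,-12 \right)} = \sqrt{8 + \left(-5\right)^{2}} \cdot 3 + 2 \left(-12\right) \frac{1}{3 - 8} = \sqrt{8 + 25} \cdot 3 + 2 \left(-12\right) \frac{1}{-5} = \sqrt{33} \cdot 3 + 2 \left(-12\right) \left(- \frac{1}{5}\right) = 3 \sqrt{33} + \frac{24}{5} = \frac{24}{5} + 3 \sqrt{33}$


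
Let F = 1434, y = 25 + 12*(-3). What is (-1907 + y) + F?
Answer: -484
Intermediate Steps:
y = -11 (y = 25 - 36 = -11)
(-1907 + y) + F = (-1907 - 11) + 1434 = -1918 + 1434 = -484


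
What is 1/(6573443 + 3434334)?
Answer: 1/10007777 ≈ 9.9922e-8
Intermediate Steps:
1/(6573443 + 3434334) = 1/10007777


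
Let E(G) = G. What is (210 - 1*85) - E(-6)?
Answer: 131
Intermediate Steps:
(210 - 1*85) - E(-6) = (210 - 1*85) - 1*(-6) = (210 - 85) + 6 = 125 + 6 = 131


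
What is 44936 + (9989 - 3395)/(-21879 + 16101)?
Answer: 43272269/963 ≈ 44935.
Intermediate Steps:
44936 + (9989 - 3395)/(-21879 + 16101) = 44936 + 6594/(-5778) = 44936 + 6594*(-1/5778) = 44936 - 1099/963 = 43272269/963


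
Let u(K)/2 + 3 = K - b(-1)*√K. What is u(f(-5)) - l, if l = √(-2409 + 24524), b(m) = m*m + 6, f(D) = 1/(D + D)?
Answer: -31/5 - √22115 - 7*I*√10/5 ≈ -154.91 - 4.4272*I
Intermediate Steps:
f(D) = 1/(2*D)
b(m) = 6 + m² (b(m) = m² + 6 = 6 + m²)
u(K) = -6 - 14*√K + 2*K (u(K) = -6 + 2*(K - (6 + (-1)²)*√K) = -6 + 2*(K - (6 + 1)*√K) = -6 + 2*(K - 7*√K) = -6 + (-14*√K + 2*K) = -6 - 14*√K + 2*K)
l = √22115 ≈ 148.71
u(f(-5)) - l = (-6 - 14*√2*(I*√5/5)/2 + 2*((½)/(-5))) - √22115 = (-6 - 14*I*√10/10 + 2*((½)*(-⅕))) - √22115 = (-6 - 7*I*√10/5 + 2*(-⅒)) - √22115 = (-6 - 7*I*√10/5 - ⅕) - √22115 = (-31/5 - 7*I*√10/5) - √22115 = -31/5 - √22115 - 7*I*√10/5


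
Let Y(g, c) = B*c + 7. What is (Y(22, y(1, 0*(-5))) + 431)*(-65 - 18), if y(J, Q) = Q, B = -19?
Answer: -36354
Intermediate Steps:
Y(g, c) = 7 - 19*c (Y(g, c) = -19*c + 7 = 7 - 19*c)
(Y(22, y(1, 0*(-5))) + 431)*(-65 - 18) = ((7 - 0*(-5)) + 431)*(-65 - 18) = ((7 - 19*0) + 431)*(-83) = ((7 + 0) + 431)*(-83) = (7 + 431)*(-83) = 438*(-83) = -36354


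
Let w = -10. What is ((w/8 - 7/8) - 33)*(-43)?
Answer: 12083/8 ≈ 1510.4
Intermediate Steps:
((w/8 - 7/8) - 33)*(-43) = ((-10/8 - 7/8) - 33)*(-43) = ((-10*⅛ - 7*⅛) - 33)*(-43) = ((-5/4 - 7/8) - 33)*(-43) = (-17/8 - 33)*(-43) = -281/8*(-43) = 12083/8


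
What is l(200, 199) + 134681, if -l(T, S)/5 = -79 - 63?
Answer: 135391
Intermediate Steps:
l(T, S) = 710 (l(T, S) = -5*(-79 - 63) = -5*(-142) = 710)
l(200, 199) + 134681 = 710 + 134681 = 135391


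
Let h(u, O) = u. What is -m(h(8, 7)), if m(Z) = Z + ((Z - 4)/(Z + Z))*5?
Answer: -37/4 ≈ -9.2500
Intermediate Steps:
m(Z) = Z + 5*(-4 + Z)/(2*Z) (m(Z) = Z + ((-4 + Z)/((2*Z)))*5 = Z + ((-4 + Z)*(1/(2*Z)))*5 = Z + ((-4 + Z)/(2*Z))*5 = Z + 5*(-4 + Z)/(2*Z))
-m(h(8, 7)) = -(5/2 + 8 - 10/8) = -(5/2 + 8 - 10*⅛) = -(5/2 + 8 - 5/4) = -1*37/4 = -37/4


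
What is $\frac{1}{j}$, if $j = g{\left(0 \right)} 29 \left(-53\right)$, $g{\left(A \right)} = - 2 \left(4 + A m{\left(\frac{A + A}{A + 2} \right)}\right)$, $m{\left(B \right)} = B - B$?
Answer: $\frac{1}{12296} \approx 8.1327 \cdot 10^{-5}$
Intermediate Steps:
$m{\left(B \right)} = 0$
$g{\left(A \right)} = -8$ ($g{\left(A \right)} = - 2 \left(4 + A 0\right) = - 2 \left(4 + 0\right) = \left(-2\right) 4 = -8$)
$j = 12296$ ($j = \left(-8\right) 29 \left(-53\right) = \left(-232\right) \left(-53\right) = 12296$)
$\frac{1}{j} = \frac{1}{12296}$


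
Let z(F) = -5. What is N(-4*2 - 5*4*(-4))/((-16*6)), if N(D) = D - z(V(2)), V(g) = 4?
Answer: -77/96 ≈ -0.80208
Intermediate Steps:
N(D) = 5 + D (N(D) = D - 1*(-5) = D + 5 = 5 + D)
N(-4*2 - 5*4*(-4))/((-16*6)) = (5 + (-4*2 - 5*4*(-4)))/((-16*6)) = (5 + (-8 - 20*(-4)))/(-96) = (5 + (-8 + 80))*(-1/96) = (5 + 72)*(-1/96) = 77*(-1/96) = -77/96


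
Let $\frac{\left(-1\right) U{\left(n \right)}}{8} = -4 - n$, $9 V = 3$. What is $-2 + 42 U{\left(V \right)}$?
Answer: $1454$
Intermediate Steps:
$V = \frac{1}{3}$ ($V = \frac{1}{9} \cdot 3 = \frac{1}{3} \approx 0.33333$)
$U{\left(n \right)} = 32 + 8 n$ ($U{\left(n \right)} = - 8 \left(-4 - n\right) = 32 + 8 n$)
$-2 + 42 U{\left(V \right)} = -2 + 42 \left(32 + 8 \cdot \frac{1}{3}\right) = -2 + 42 \left(32 + \frac{8}{3}\right) = -2 + 42 \cdot \frac{104}{3} = -2 + 1456 = 1454$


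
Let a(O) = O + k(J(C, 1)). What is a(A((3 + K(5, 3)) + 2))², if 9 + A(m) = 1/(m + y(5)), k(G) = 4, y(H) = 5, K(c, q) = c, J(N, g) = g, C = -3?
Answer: 5476/225 ≈ 24.338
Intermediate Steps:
A(m) = -9 + 1/(5 + m) (A(m) = -9 + 1/(m + 5) = -9 + 1/(5 + m))
a(O) = 4 + O (a(O) = O + 4 = 4 + O)
a(A((3 + K(5, 3)) + 2))² = (4 + (-44 - 9*((3 + 5) + 2))/(5 + ((3 + 5) + 2)))² = (4 + (-44 - 9*(8 + 2))/(5 + (8 + 2)))² = (4 + (-44 - 9*10)/(5 + 10))² = (4 + (-44 - 90)/15)² = (4 + (1/15)*(-134))² = (4 - 134/15)² = (-74/15)² = 5476/225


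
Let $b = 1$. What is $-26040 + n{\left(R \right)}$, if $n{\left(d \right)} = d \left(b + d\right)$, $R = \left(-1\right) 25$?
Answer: $-25440$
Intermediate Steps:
$R = -25$
$n{\left(d \right)} = d \left(1 + d\right)$
$-26040 + n{\left(R \right)} = -26040 - 25 \left(1 - 25\right) = -26040 - -600 = -26040 + 600 = -25440$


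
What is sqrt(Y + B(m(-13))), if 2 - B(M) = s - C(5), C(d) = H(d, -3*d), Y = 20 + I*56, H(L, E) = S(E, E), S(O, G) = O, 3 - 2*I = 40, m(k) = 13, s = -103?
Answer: I*sqrt(926) ≈ 30.43*I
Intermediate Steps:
I = -37/2 (I = 3/2 - 1/2*40 = 3/2 - 20 = -37/2 ≈ -18.500)
H(L, E) = E
Y = -1016 (Y = 20 - 37/2*56 = 20 - 1036 = -1016)
C(d) = -3*d
B(M) = 90 (B(M) = 2 - (-103 - (-3)*5) = 2 - (-103 - 1*(-15)) = 2 - (-103 + 15) = 2 - 1*(-88) = 2 + 88 = 90)
sqrt(Y + B(m(-13))) = sqrt(-1016 + 90) = sqrt(-926) = I*sqrt(926)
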